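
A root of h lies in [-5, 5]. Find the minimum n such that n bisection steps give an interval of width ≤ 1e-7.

27

Width after n steps is 10/2^n. Need 2^n ≥ 10/1e-7 = 100000000.
2^26 = 67108864 < 100000000 ≤ 2^27 = 134217728, so n = 27.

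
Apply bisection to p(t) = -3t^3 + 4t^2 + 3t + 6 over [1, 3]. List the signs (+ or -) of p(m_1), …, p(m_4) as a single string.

t = 2 gives p = 4, positive; keep [2, 3]
t = 2.5 gives p = -8.375, negative; keep [2, 2.5]
t = 2.25 gives p = -1.171875, negative; keep [2, 2.25]
t = 2.125 gives p = 1.6504, positive; keep [2.125, 2.25]

+--+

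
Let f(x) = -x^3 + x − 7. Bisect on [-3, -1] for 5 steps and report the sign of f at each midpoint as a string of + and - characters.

midpoint -2: f = -1 < 0 → [-3, -2]
midpoint -2.5: f = 6.125 > 0 → [-2.5, -2]
midpoint -2.25: f = 2.140625 > 0 → [-2.25, -2]
midpoint -2.125: f = 0.4707 > 0 → [-2.125, -2]
midpoint -2.0625: f = -0.2888 < 0 → [-2.125, -2.0625]

-+++-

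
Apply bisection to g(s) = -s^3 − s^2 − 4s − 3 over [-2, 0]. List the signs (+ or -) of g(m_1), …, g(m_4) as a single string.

g(-1) = 1 > 0, so the root lies in [-1, 0]
g(-0.5) = -1.125 < 0, so the root lies in [-1, -0.5]
g(-0.75) = -0.140625 < 0, so the root lies in [-1, -0.75]
g(-0.875) = 0.4043 > 0, so the root lies in [-0.875, -0.75]

+--+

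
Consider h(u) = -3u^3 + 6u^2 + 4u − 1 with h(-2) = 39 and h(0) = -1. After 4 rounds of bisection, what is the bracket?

h(-1) = 4 > 0, so the root lies in [-1, 0]
h(-0.5) = -1.125 < 0, so the root lies in [-1, -0.5]
h(-0.75) = 0.640625 > 0, so the root lies in [-0.75, -0.5]
h(-0.625) = -0.4238 < 0, so the root lies in [-0.75, -0.625]

[-0.75, -0.625]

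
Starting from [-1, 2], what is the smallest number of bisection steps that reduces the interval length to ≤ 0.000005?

20

Width after n steps is 3/2^n. Need 2^n ≥ 3/0.000005 = 600000.
2^19 = 524288 < 600000 ≤ 2^20 = 1048576, so n = 20.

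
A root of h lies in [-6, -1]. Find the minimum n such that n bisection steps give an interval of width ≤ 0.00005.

17

Width after n steps is 5/2^n. Need 2^n ≥ 5/0.00005 = 100000.
2^16 = 65536 < 100000 ≤ 2^17 = 131072, so n = 17.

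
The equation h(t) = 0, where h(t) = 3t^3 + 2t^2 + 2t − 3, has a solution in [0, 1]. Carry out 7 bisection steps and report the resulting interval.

[0.6484375, 0.65625]

h(0.5) = -1.125 < 0, so the root lies in [0.5, 1]
h(0.75) = 0.890625 > 0, so the root lies in [0.5, 0.75]
h(0.625) = -0.236328 < 0, so the root lies in [0.625, 0.75]
h(0.6875) = 0.2952 > 0, so the root lies in [0.625, 0.6875]
h(0.65625) = 0.0217 > 0, so the root lies in [0.625, 0.65625]
h(0.640625) = -0.1092 < 0, so the root lies in [0.640625, 0.65625]
h(0.6484375) = -0.0442 < 0, so the root lies in [0.6484375, 0.65625]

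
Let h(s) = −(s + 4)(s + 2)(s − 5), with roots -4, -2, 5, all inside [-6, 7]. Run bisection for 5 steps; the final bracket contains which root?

s = 0.5 gives h = 50.625, positive; keep [0.5, 7]
s = 3.75 gives h = 55.703125, positive; keep [3.75, 7]
s = 5.375 gives h = -25.927734, negative; keep [3.75, 5.375]
s = 4.5625 gives h = 24.5837, positive; keep [4.5625, 5.375]
s = 4.96875 gives h = 1.9532, positive; keep [4.96875, 5.375]

5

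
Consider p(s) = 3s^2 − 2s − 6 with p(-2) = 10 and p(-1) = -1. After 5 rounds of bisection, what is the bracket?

s = -1.5 gives p = 3.75, positive; keep [-1.5, -1]
s = -1.25 gives p = 1.1875, positive; keep [-1.25, -1]
s = -1.125 gives p = 0.046875, positive; keep [-1.125, -1]
s = -1.0625 gives p = -0.4883, negative; keep [-1.125, -1.0625]
s = -1.09375 gives p = -0.2236, negative; keep [-1.125, -1.09375]

[-1.125, -1.09375]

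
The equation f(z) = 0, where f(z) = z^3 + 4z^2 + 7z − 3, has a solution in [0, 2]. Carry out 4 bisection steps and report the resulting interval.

[0.25, 0.375]

m = 1, f(m) = 9 (+); new bracket [0, 1]
m = 0.5, f(m) = 1.625 (+); new bracket [0, 0.5]
m = 0.25, f(m) = -0.984375 (−); new bracket [0.25, 0.5]
m = 0.375, f(m) = 0.2402 (+); new bracket [0.25, 0.375]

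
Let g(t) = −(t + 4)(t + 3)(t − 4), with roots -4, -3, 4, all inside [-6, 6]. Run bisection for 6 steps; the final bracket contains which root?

4

t = 0 gives g = 48, positive; keep [0, 6]
t = 3 gives g = 42, positive; keep [3, 6]
t = 4.5 gives g = -31.875, negative; keep [3, 4.5]
t = 3.75 gives g = 13.0781, positive; keep [3.75, 4.5]
t = 4.125 gives g = -7.2363, negative; keep [3.75, 4.125]
t = 3.9375 gives g = 3.4417, positive; keep [3.9375, 4.125]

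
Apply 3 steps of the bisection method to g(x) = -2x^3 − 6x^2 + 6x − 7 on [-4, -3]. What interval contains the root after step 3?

midpoint -3.5: g = -15.75 < 0 → [-4, -3.5]
midpoint -3.75: g = -8.40625 < 0 → [-4, -3.75]
midpoint -3.875: g = -3.972656 < 0 → [-4, -3.875]

[-4, -3.875]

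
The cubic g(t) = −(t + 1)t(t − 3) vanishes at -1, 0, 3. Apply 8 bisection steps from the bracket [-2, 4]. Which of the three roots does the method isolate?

midpoint 1: g = 4 > 0 → [1, 4]
midpoint 2.5: g = 4.375 > 0 → [2.5, 4]
midpoint 3.25: g = -3.453125 < 0 → [2.5, 3.25]
midpoint 2.875: g = 1.3926 > 0 → [2.875, 3.25]
midpoint 3.0625: g = -0.7776 < 0 → [2.875, 3.0625]
midpoint 2.96875: g = 0.3682 > 0 → [2.96875, 3.0625]
midpoint 3.015625: g = -0.1892 < 0 → [2.96875, 3.015625]
midpoint 2.9921875: g = 0.0933 > 0 → [2.9921875, 3.015625]

3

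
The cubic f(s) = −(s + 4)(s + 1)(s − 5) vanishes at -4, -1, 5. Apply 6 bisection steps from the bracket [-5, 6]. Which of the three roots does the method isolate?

m = 0.5, f(m) = 30.375 (+); new bracket [0.5, 6]
m = 3.25, f(m) = 53.921875 (+); new bracket [3.25, 6]
m = 4.625, f(m) = 18.193359 (+); new bracket [4.625, 6]
m = 5.3125, f(m) = -18.3704 (−); new bracket [4.625, 5.3125]
m = 4.96875, f(m) = 1.6729 (+); new bracket [4.96875, 5.3125]
m = 5.140625, f(m) = -7.8932 (−); new bracket [4.96875, 5.140625]

5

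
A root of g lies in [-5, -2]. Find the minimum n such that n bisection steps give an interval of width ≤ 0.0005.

13

Width after n steps is 3/2^n. Need 2^n ≥ 3/0.0005 = 6000.
2^12 = 4096 < 6000 ≤ 2^13 = 8192, so n = 13.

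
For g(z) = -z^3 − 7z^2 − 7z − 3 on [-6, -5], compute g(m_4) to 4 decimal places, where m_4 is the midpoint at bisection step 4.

midpoint -5.5: g = -9.875 < 0 → [-6, -5.5]
midpoint -5.75: g = -4.078125 < 0 → [-6, -5.75]
midpoint -5.875: g = -0.705078 < 0 → [-6, -5.875]
midpoint -5.9375: g = 1.1052 > 0 → [-5.9375, -5.875]

1.1052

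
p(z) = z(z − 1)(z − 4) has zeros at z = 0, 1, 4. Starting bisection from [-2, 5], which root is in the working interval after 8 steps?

z = 1.5 gives p = -1.875, negative; keep [1.5, 5]
z = 3.25 gives p = -5.484375, negative; keep [3.25, 5]
z = 4.125 gives p = 1.611328, positive; keep [3.25, 4.125]
z = 3.6875 gives p = -3.0969, negative; keep [3.6875, 4.125]
z = 3.90625 gives p = -1.0643, negative; keep [3.90625, 4.125]
z = 4.015625 gives p = 0.1892, positive; keep [3.90625, 4.015625]
z = 3.9609375 gives p = -0.4581, negative; keep [3.9609375, 4.015625]
z = 3.98828125 gives p = -0.1397, negative; keep [3.98828125, 4.015625]

4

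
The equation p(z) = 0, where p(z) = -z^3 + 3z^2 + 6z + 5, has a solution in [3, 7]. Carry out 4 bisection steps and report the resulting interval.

[4.5, 4.75]

midpoint 5: p = -15 < 0 → [3, 5]
midpoint 4: p = 13 > 0 → [4, 5]
midpoint 4.5: p = 1.625 > 0 → [4.5, 5]
midpoint 4.75: p = -5.9844 < 0 → [4.5, 4.75]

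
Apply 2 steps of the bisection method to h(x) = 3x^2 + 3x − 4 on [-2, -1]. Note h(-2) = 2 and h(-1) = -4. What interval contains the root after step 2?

m = -1.5, h(m) = -1.75 (−); new bracket [-2, -1.5]
m = -1.75, h(m) = -0.0625 (−); new bracket [-2, -1.75]

[-2, -1.75]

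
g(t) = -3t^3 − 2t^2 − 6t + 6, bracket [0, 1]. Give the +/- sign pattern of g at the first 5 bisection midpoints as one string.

+-+-+

t = 0.5 gives g = 2.125, positive; keep [0.5, 1]
t = 0.75 gives g = -0.890625, negative; keep [0.5, 0.75]
t = 0.625 gives g = 0.736328, positive; keep [0.625, 0.75]
t = 0.6875 gives g = -0.0452, negative; keep [0.625, 0.6875]
t = 0.65625 gives g = 0.3533, positive; keep [0.65625, 0.6875]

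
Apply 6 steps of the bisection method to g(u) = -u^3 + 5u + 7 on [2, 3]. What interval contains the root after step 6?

midpoint 2.5: g = 3.875 > 0 → [2.5, 3]
midpoint 2.75: g = -0.046875 < 0 → [2.5, 2.75]
midpoint 2.625: g = 2.037109 > 0 → [2.625, 2.75]
midpoint 2.6875: g = 1.0266 > 0 → [2.6875, 2.75]
midpoint 2.71875: g = 0.4978 > 0 → [2.71875, 2.75]
midpoint 2.734375: g = 0.2275 > 0 → [2.734375, 2.75]

[2.734375, 2.75]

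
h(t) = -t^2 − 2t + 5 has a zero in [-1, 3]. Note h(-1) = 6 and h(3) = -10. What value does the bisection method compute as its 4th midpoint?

1.25

t = 1 gives h = 2, positive; keep [1, 3]
t = 2 gives h = -3, negative; keep [1, 2]
t = 1.5 gives h = -0.25, negative; keep [1, 1.5]
t = 1.25 gives h = 0.9375, positive; keep [1.25, 1.5]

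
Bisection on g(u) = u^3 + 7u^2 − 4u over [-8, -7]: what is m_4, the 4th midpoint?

g(-7.5) = 1.875 > 0, so the root lies in [-8, -7.5]
g(-7.75) = -14.046875 < 0, so the root lies in [-7.75, -7.5]
g(-7.625) = -5.837891 < 0, so the root lies in [-7.625, -7.5]
g(-7.5625) = -1.9202 < 0, so the root lies in [-7.5625, -7.5]

-7.5625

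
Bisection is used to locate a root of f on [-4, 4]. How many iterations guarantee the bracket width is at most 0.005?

11

Width after n steps is 8/2^n. Need 2^n ≥ 8/0.005 = 1600.
2^10 = 1024 < 1600 ≤ 2^11 = 2048, so n = 11.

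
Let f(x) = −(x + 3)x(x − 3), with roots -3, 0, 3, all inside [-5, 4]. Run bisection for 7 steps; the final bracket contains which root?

m = -0.5, f(m) = -4.375 (−); new bracket [-5, -0.5]
m = -2.75, f(m) = -3.953125 (−); new bracket [-5, -2.75]
m = -3.875, f(m) = 23.310547 (+); new bracket [-3.875, -2.75]
m = -3.3125, f(m) = 6.5344 (+); new bracket [-3.3125, -2.75]
m = -3.03125, f(m) = 0.5713 (+); new bracket [-3.03125, -2.75]
m = -2.890625, f(m) = -1.8624 (−); new bracket [-3.03125, -2.890625]
m = -2.9609375, f(m) = -0.6895 (−); new bracket [-3.03125, -2.9609375]

-3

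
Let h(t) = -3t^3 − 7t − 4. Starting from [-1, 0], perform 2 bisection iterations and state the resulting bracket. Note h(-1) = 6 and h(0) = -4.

t = -0.5 gives h = -0.125, negative; keep [-1, -0.5]
t = -0.75 gives h = 2.515625, positive; keep [-0.75, -0.5]

[-0.75, -0.5]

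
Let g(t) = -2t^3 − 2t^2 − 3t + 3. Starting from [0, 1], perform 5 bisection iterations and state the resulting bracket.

midpoint 0.5: g = 0.75 > 0 → [0.5, 1]
midpoint 0.75: g = -1.21875 < 0 → [0.5, 0.75]
midpoint 0.625: g = -0.144531 < 0 → [0.5, 0.625]
midpoint 0.5625: g = 0.3237 > 0 → [0.5625, 0.625]
midpoint 0.59375: g = 0.095 > 0 → [0.59375, 0.625]

[0.59375, 0.625]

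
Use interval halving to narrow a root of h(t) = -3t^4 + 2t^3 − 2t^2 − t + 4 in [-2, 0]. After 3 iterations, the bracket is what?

[-1, -0.75]

t = -1 gives h = -2, negative; keep [-1, 0]
t = -0.5 gives h = 3.5625, positive; keep [-1, -0.5]
t = -0.75 gives h = 1.832031, positive; keep [-1, -0.75]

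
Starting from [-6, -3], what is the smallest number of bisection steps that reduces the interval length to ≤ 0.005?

Width after n steps is 3/2^n. Need 2^n ≥ 3/0.005 = 600.
2^9 = 512 < 600 ≤ 2^10 = 1024, so n = 10.

10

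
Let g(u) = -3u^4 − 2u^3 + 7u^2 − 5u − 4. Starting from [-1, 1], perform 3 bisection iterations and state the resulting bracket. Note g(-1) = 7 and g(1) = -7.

u = 0 gives g = -4, negative; keep [-1, 0]
u = -0.5 gives g = 0.3125, positive; keep [-0.5, 0]
u = -0.25 gives g = -2.292969, negative; keep [-0.5, -0.25]

[-0.5, -0.25]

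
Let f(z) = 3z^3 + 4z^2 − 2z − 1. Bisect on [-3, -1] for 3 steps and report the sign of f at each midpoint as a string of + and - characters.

m = -2, f(m) = -5 (−); new bracket [-2, -1]
m = -1.5, f(m) = 0.875 (+); new bracket [-2, -1.5]
m = -1.75, f(m) = -1.328125 (−); new bracket [-1.75, -1.5]

-+-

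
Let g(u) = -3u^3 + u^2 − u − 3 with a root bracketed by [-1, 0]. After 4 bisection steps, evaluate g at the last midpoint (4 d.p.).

g(-0.5) = -1.875 < 0, so the root lies in [-1, -0.5]
g(-0.75) = -0.421875 < 0, so the root lies in [-1, -0.75]
g(-0.875) = 0.650391 > 0, so the root lies in [-0.875, -0.75]
g(-0.8125) = 0.0818 > 0, so the root lies in [-0.8125, -0.75]

0.0818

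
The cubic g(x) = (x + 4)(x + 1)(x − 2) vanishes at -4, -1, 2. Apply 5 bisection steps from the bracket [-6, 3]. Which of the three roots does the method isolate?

m = -1.5, g(m) = 4.375 (+); new bracket [-6, -1.5]
m = -3.75, g(m) = 3.953125 (+); new bracket [-6, -3.75]
m = -4.875, g(m) = -23.310547 (−); new bracket [-4.875, -3.75]
m = -4.3125, g(m) = -6.5344 (−); new bracket [-4.3125, -3.75]
m = -4.03125, g(m) = -0.5713 (−); new bracket [-4.03125, -3.75]

-4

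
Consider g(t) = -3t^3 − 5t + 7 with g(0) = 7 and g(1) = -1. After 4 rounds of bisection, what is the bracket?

g(0.5) = 4.125 > 0, so the root lies in [0.5, 1]
g(0.75) = 1.984375 > 0, so the root lies in [0.75, 1]
g(0.875) = 0.615234 > 0, so the root lies in [0.875, 1]
g(0.9375) = -0.1594 < 0, so the root lies in [0.875, 0.9375]

[0.875, 0.9375]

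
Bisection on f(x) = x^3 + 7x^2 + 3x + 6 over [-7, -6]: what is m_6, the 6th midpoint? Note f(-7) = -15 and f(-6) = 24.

f(-6.5) = 7.625 > 0, so the root lies in [-7, -6.5]
f(-6.75) = -2.859375 < 0, so the root lies in [-6.75, -6.5]
f(-6.625) = 2.583984 > 0, so the root lies in [-6.75, -6.625]
f(-6.6875) = -0.0867 < 0, so the root lies in [-6.6875, -6.625]
f(-6.65625) = 1.2613 > 0, so the root lies in [-6.6875, -6.65625]
f(-6.671875) = 0.5905 > 0, so the root lies in [-6.6875, -6.671875]

-6.671875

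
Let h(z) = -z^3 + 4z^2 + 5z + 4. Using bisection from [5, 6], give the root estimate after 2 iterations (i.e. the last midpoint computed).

m = 5.5, h(m) = -13.875 (−); new bracket [5, 5.5]
m = 5.25, h(m) = -4.203125 (−); new bracket [5, 5.25]

5.25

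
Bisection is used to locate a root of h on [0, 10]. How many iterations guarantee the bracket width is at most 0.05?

Width after n steps is 10/2^n. Need 2^n ≥ 10/0.05 = 200.
2^7 = 128 < 200 ≤ 2^8 = 256, so n = 8.

8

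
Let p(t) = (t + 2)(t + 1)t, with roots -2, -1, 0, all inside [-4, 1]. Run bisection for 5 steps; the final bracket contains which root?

p(-1.5) = 0.375 > 0, so the root lies in [-4, -1.5]
p(-2.75) = -3.609375 < 0, so the root lies in [-2.75, -1.5]
p(-2.125) = -0.298828 < 0, so the root lies in [-2.125, -1.5]
p(-1.8125) = 0.2761 > 0, so the root lies in [-2.125, -1.8125]
p(-1.96875) = 0.0596 > 0, so the root lies in [-2.125, -1.96875]

-2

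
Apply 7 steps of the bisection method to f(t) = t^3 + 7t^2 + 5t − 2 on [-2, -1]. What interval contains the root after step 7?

midpoint -1.5: f = 2.875 > 0 → [-1.5, -1]
midpoint -1.25: f = 0.734375 > 0 → [-1.25, -1]
midpoint -1.125: f = -0.189453 < 0 → [-1.25, -1.125]
midpoint -1.1875: f = 0.259 > 0 → [-1.1875, -1.125]
midpoint -1.15625: f = 0.0313 > 0 → [-1.15625, -1.125]
midpoint -1.140625: f = -0.0799 < 0 → [-1.15625, -1.140625]
midpoint -1.1484375: f = -0.0245 < 0 → [-1.15625, -1.1484375]

[-1.15625, -1.1484375]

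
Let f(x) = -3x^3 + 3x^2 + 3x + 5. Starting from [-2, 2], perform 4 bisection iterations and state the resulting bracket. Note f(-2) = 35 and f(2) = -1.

midpoint 0: f = 5 > 0 → [0, 2]
midpoint 1: f = 8 > 0 → [1, 2]
midpoint 1.5: f = 6.125 > 0 → [1.5, 2]
midpoint 1.75: f = 3.3594 > 0 → [1.75, 2]

[1.75, 2]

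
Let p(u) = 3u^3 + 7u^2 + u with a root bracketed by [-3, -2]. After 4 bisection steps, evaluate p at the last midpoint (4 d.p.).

midpoint -2.5: p = -5.625 < 0 → [-2.5, -2]
midpoint -2.25: p = -0.984375 < 0 → [-2.25, -2]
midpoint -2.125: p = 0.697266 > 0 → [-2.25, -2.125]
midpoint -2.1875: p = -0.094 < 0 → [-2.1875, -2.125]

-0.0940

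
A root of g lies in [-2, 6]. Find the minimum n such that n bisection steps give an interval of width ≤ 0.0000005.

24

Width after n steps is 8/2^n. Need 2^n ≥ 8/0.0000005 = 16000000.
2^23 = 8388608 < 16000000 ≤ 2^24 = 16777216, so n = 24.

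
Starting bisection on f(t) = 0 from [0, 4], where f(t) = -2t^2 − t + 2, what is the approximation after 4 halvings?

t = 2 gives f = -8, negative; keep [0, 2]
t = 1 gives f = -1, negative; keep [0, 1]
t = 0.5 gives f = 1, positive; keep [0.5, 1]
t = 0.75 gives f = 0.125, positive; keep [0.75, 1]

0.75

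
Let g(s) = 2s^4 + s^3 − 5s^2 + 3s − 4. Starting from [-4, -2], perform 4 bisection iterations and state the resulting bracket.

midpoint -3: g = 77 > 0 → [-3, -2]
midpoint -2.5: g = 19.75 > 0 → [-2.5, -2]
midpoint -2.25: g = 3.804688 > 0 → [-2.25, -2]
midpoint -2.125: g = -1.7671 < 0 → [-2.25, -2.125]

[-2.25, -2.125]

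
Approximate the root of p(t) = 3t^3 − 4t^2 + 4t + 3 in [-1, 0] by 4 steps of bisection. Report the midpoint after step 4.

m = -0.5, p(m) = -0.375 (−); new bracket [-0.5, 0]
m = -0.25, p(m) = 1.703125 (+); new bracket [-0.5, -0.25]
m = -0.375, p(m) = 0.779297 (+); new bracket [-0.5, -0.375]
m = -0.4375, p(m) = 0.2332 (+); new bracket [-0.5, -0.4375]

-0.4375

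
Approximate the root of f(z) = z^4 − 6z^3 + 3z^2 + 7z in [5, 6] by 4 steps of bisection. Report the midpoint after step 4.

5.1875

midpoint 5.5: f = 46.0625 > 0 → [5, 5.5]
midpoint 5.25: f = 10.910156 > 0 → [5, 5.25]
midpoint 5.125: f = -3.113037 < 0 → [5.125, 5.25]
midpoint 5.1875: f = 3.6209 > 0 → [5.125, 5.1875]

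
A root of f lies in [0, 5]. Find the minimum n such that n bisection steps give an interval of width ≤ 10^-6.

23

Width after n steps is 5/2^n. Need 2^n ≥ 5/10^-6 = 5000000.
2^22 = 4194304 < 5000000 ≤ 2^23 = 8388608, so n = 23.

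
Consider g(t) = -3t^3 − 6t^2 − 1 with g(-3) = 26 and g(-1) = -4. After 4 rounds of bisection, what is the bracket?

t = -2 gives g = -1, negative; keep [-3, -2]
t = -2.5 gives g = 8.375, positive; keep [-2.5, -2]
t = -2.25 gives g = 2.796875, positive; keep [-2.25, -2]
t = -2.125 gives g = 0.6934, positive; keep [-2.125, -2]

[-2.125, -2]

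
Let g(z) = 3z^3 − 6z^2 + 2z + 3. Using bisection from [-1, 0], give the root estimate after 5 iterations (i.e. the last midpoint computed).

-0.53125

z = -0.5 gives g = 0.125, positive; keep [-1, -0.5]
z = -0.75 gives g = -3.140625, negative; keep [-0.75, -0.5]
z = -0.625 gives g = -1.326172, negative; keep [-0.625, -0.5]
z = -0.5625 gives g = -0.5574, negative; keep [-0.5625, -0.5]
z = -0.53125 gives g = -0.2057, negative; keep [-0.53125, -0.5]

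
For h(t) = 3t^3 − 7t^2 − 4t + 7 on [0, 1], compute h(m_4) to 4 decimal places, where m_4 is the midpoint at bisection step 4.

-0.4304

midpoint 0.5: h = 3.625 > 0 → [0.5, 1]
midpoint 0.75: h = 1.328125 > 0 → [0.75, 1]
midpoint 0.875: h = 0.150391 > 0 → [0.875, 1]
midpoint 0.9375: h = -0.4304 < 0 → [0.875, 0.9375]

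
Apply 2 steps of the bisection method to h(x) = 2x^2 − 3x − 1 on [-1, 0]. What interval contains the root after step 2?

h(-0.5) = 1 > 0, so the root lies in [-0.5, 0]
h(-0.25) = -0.125 < 0, so the root lies in [-0.5, -0.25]

[-0.5, -0.25]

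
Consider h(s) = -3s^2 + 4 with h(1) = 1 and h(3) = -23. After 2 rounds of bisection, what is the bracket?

m = 2, h(m) = -8 (−); new bracket [1, 2]
m = 1.5, h(m) = -2.75 (−); new bracket [1, 1.5]

[1, 1.5]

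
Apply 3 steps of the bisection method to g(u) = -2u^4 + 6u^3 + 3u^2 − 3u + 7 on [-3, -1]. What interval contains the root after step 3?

midpoint -2: g = -55 < 0 → [-2, -1]
midpoint -1.5: g = -12.125 < 0 → [-1.5, -1]
midpoint -1.25: g = -1.164062 < 0 → [-1.25, -1]

[-1.25, -1]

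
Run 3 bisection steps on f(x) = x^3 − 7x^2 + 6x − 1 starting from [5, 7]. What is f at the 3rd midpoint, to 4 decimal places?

f(6) = -1 < 0, so the root lies in [6, 7]
f(6.5) = 16.875 > 0, so the root lies in [6, 6.5]
f(6.25) = 7.203125 > 0, so the root lies in [6, 6.25]

7.2031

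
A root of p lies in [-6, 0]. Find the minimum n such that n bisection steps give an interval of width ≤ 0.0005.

Width after n steps is 6/2^n. Need 2^n ≥ 6/0.0005 = 12000.
2^13 = 8192 < 12000 ≤ 2^14 = 16384, so n = 14.

14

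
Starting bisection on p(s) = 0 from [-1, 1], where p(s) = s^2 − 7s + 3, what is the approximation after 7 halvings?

p(0) = 3 > 0, so the root lies in [0, 1]
p(0.5) = -0.25 < 0, so the root lies in [0, 0.5]
p(0.25) = 1.3125 > 0, so the root lies in [0.25, 0.5]
p(0.375) = 0.5156 > 0, so the root lies in [0.375, 0.5]
p(0.4375) = 0.1289 > 0, so the root lies in [0.4375, 0.5]
p(0.46875) = -0.0615 < 0, so the root lies in [0.4375, 0.46875]
p(0.453125) = 0.0334 > 0, so the root lies in [0.453125, 0.46875]

0.453125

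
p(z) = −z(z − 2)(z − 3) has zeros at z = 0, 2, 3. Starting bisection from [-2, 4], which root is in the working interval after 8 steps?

0

midpoint 1: p = -2 < 0 → [-2, 1]
midpoint -0.5: p = 4.375 > 0 → [-0.5, 1]
midpoint 0.25: p = -1.203125 < 0 → [-0.5, 0.25]
midpoint -0.125: p = 0.8301 > 0 → [-0.125, 0.25]
midpoint 0.0625: p = -0.3557 < 0 → [-0.125, 0.0625]
midpoint -0.03125: p = 0.1924 > 0 → [-0.03125, 0.0625]
midpoint 0.015625: p = -0.0925 < 0 → [-0.03125, 0.015625]
midpoint -0.0078125: p = 0.0472 > 0 → [-0.0078125, 0.015625]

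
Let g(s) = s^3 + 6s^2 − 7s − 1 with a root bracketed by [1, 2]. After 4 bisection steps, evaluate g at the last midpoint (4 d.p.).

-0.4646

midpoint 1.5: g = 5.375 > 0 → [1, 1.5]
midpoint 1.25: g = 1.578125 > 0 → [1, 1.25]
midpoint 1.125: g = 0.142578 > 0 → [1, 1.125]
midpoint 1.0625: g = -0.4646 < 0 → [1.0625, 1.125]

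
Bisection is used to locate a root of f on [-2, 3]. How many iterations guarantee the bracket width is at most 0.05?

7

Width after n steps is 5/2^n. Need 2^n ≥ 5/0.05 = 100.
2^6 = 64 < 100 ≤ 2^7 = 128, so n = 7.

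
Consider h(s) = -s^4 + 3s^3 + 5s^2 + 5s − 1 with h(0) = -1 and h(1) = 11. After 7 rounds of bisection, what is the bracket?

[0.1640625, 0.171875]

m = 0.5, h(m) = 3.0625 (+); new bracket [0, 0.5]
m = 0.25, h(m) = 0.605469 (+); new bracket [0, 0.25]
m = 0.125, h(m) = -0.29126 (−); new bracket [0.125, 0.25]
m = 0.1875, h(m) = 0.1318 (+); new bracket [0.125, 0.1875]
m = 0.15625, h(m) = -0.0858 (−); new bracket [0.15625, 0.1875]
m = 0.171875, h(m) = 0.0214 (+); new bracket [0.15625, 0.171875]
m = 0.1640625, h(m) = -0.0326 (−); new bracket [0.1640625, 0.171875]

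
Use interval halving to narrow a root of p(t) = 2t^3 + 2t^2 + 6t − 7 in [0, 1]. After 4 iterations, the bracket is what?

t = 0.5 gives p = -3.25, negative; keep [0.5, 1]
t = 0.75 gives p = -0.53125, negative; keep [0.75, 1]
t = 0.875 gives p = 1.121094, positive; keep [0.75, 0.875]
t = 0.8125 gives p = 0.2681, positive; keep [0.75, 0.8125]

[0.75, 0.8125]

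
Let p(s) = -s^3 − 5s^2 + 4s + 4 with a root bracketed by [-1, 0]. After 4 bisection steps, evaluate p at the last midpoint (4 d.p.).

midpoint -0.5: p = 0.875 > 0 → [-1, -0.5]
midpoint -0.75: p = -1.390625 < 0 → [-0.75, -0.5]
midpoint -0.625: p = -0.208984 < 0 → [-0.625, -0.5]
midpoint -0.5625: p = 0.3459 > 0 → [-0.625, -0.5625]

0.3459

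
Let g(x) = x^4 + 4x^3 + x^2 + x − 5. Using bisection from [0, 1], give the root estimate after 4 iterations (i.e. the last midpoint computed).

0.9375

midpoint 0.5: g = -3.6875 < 0 → [0.5, 1]
midpoint 0.75: g = -1.683594 < 0 → [0.75, 1]
midpoint 0.875: g = -0.093506 < 0 → [0.875, 1]
midpoint 0.9375: g = 0.8848 > 0 → [0.875, 0.9375]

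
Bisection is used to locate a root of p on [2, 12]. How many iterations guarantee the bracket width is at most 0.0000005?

Width after n steps is 10/2^n. Need 2^n ≥ 10/0.0000005 = 20000000.
2^24 = 16777216 < 20000000 ≤ 2^25 = 33554432, so n = 25.

25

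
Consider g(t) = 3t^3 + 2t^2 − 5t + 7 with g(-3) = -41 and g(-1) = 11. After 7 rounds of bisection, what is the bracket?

g(-2) = 1 > 0, so the root lies in [-3, -2]
g(-2.5) = -14.875 < 0, so the root lies in [-2.5, -2]
g(-2.25) = -5.796875 < 0, so the root lies in [-2.25, -2]
g(-2.125) = -2.1309 < 0, so the root lies in [-2.125, -2]
g(-2.0625) = -0.5007 < 0, so the root lies in [-2.0625, -2]
g(-2.03125) = 0.2655 > 0, so the root lies in [-2.0625, -2.03125]
g(-2.046875) = -0.1136 < 0, so the root lies in [-2.046875, -2.03125]

[-2.046875, -2.03125]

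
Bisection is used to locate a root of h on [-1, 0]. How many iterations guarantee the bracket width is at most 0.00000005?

Width after n steps is 1/2^n. Need 2^n ≥ 1/0.00000005 = 20000000.
2^24 = 16777216 < 20000000 ≤ 2^25 = 33554432, so n = 25.

25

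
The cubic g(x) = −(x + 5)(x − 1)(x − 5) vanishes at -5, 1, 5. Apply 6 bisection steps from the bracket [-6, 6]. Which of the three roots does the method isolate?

x = 0 gives g = -25, negative; keep [-6, 0]
x = -3 gives g = -64, negative; keep [-6, -3]
x = -4.5 gives g = -26.125, negative; keep [-6, -4.5]
x = -5.25 gives g = 16.0156, positive; keep [-5.25, -4.5]
x = -4.875 gives g = -7.252, negative; keep [-5.25, -4.875]
x = -5.0625 gives g = 3.8127, positive; keep [-5.0625, -4.875]

-5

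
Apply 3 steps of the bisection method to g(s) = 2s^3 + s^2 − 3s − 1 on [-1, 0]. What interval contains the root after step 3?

[-0.375, -0.25]

g(-0.5) = 0.5 > 0, so the root lies in [-0.5, 0]
g(-0.25) = -0.21875 < 0, so the root lies in [-0.5, -0.25]
g(-0.375) = 0.160156 > 0, so the root lies in [-0.375, -0.25]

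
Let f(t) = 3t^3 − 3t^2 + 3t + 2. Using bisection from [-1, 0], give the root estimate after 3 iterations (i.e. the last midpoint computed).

-0.375

t = -0.5 gives f = -0.625, negative; keep [-0.5, 0]
t = -0.25 gives f = 1.015625, positive; keep [-0.5, -0.25]
t = -0.375 gives f = 0.294922, positive; keep [-0.5, -0.375]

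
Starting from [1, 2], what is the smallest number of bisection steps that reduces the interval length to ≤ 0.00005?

Width after n steps is 1/2^n. Need 2^n ≥ 1/0.00005 = 20000.
2^14 = 16384 < 20000 ≤ 2^15 = 32768, so n = 15.

15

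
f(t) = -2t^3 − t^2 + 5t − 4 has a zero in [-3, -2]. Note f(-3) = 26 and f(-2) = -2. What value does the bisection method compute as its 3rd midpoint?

m = -2.5, f(m) = 8.5 (+); new bracket [-2.5, -2]
m = -2.25, f(m) = 2.46875 (+); new bracket [-2.25, -2]
m = -2.125, f(m) = 0.050781 (+); new bracket [-2.125, -2]

-2.125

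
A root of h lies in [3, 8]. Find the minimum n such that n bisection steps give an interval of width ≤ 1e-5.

Width after n steps is 5/2^n. Need 2^n ≥ 5/1e-5 = 500000.
2^18 = 262144 < 500000 ≤ 2^19 = 524288, so n = 19.

19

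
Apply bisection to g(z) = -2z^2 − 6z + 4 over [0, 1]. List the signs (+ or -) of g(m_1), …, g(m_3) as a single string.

g(0.5) = 0.5 > 0, so the root lies in [0.5, 1]
g(0.75) = -1.625 < 0, so the root lies in [0.5, 0.75]
g(0.625) = -0.53125 < 0, so the root lies in [0.5, 0.625]

+--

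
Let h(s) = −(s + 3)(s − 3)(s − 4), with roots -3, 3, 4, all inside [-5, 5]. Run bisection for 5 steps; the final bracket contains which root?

-3

s = 0 gives h = -36, negative; keep [-5, 0]
s = -2.5 gives h = -17.875, negative; keep [-5, -2.5]
s = -3.75 gives h = 39.234375, positive; keep [-3.75, -2.5]
s = -3.125 gives h = 5.4551, positive; keep [-3.125, -2.5]
s = -2.8125 gives h = -7.4246, negative; keep [-3.125, -2.8125]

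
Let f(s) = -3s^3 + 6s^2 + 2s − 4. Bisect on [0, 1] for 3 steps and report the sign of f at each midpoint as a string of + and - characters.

midpoint 0.5: f = -1.875 < 0 → [0.5, 1]
midpoint 0.75: f = -0.390625 < 0 → [0.75, 1]
midpoint 0.875: f = 0.333984 > 0 → [0.75, 0.875]

--+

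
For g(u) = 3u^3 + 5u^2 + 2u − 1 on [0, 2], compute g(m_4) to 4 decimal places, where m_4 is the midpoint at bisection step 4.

0.6113

m = 1, g(m) = 9 (+); new bracket [0, 1]
m = 0.5, g(m) = 1.625 (+); new bracket [0, 0.5]
m = 0.25, g(m) = -0.140625 (−); new bracket [0.25, 0.5]
m = 0.375, g(m) = 0.6113 (+); new bracket [0.25, 0.375]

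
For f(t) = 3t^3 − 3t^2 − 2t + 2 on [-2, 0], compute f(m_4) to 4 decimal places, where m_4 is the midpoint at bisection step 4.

-0.5566

f(-1) = -2 < 0, so the root lies in [-1, 0]
f(-0.5) = 1.875 > 0, so the root lies in [-1, -0.5]
f(-0.75) = 0.546875 > 0, so the root lies in [-1, -0.75]
f(-0.875) = -0.5566 < 0, so the root lies in [-0.875, -0.75]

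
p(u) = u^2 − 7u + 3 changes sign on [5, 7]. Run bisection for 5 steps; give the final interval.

[6.5, 6.5625]

u = 6 gives p = -3, negative; keep [6, 7]
u = 6.5 gives p = -0.25, negative; keep [6.5, 7]
u = 6.75 gives p = 1.3125, positive; keep [6.5, 6.75]
u = 6.625 gives p = 0.5156, positive; keep [6.5, 6.625]
u = 6.5625 gives p = 0.1289, positive; keep [6.5, 6.5625]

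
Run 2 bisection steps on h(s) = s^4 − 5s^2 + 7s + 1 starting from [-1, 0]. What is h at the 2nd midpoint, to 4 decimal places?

s = -0.5 gives h = -3.6875, negative; keep [-0.5, 0]
s = -0.25 gives h = -1.058594, negative; keep [-0.25, 0]

-1.0586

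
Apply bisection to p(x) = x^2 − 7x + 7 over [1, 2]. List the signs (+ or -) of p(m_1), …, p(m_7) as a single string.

p(1.5) = -1.25 < 0, so the root lies in [1, 1.5]
p(1.25) = -0.1875 < 0, so the root lies in [1, 1.25]
p(1.125) = 0.390625 > 0, so the root lies in [1.125, 1.25]
p(1.1875) = 0.0977 > 0, so the root lies in [1.1875, 1.25]
p(1.21875) = -0.0459 < 0, so the root lies in [1.1875, 1.21875]
p(1.203125) = 0.0256 > 0, so the root lies in [1.203125, 1.21875]
p(1.2109375) = -0.0102 < 0, so the root lies in [1.203125, 1.2109375]

--++-+-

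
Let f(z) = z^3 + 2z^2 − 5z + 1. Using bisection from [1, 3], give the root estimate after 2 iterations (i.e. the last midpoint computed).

m = 2, f(m) = 7 (+); new bracket [1, 2]
m = 1.5, f(m) = 1.375 (+); new bracket [1, 1.5]

1.5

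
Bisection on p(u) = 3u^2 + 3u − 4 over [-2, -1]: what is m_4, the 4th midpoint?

u = -1.5 gives p = -1.75, negative; keep [-2, -1.5]
u = -1.75 gives p = -0.0625, negative; keep [-2, -1.75]
u = -1.875 gives p = 0.921875, positive; keep [-1.875, -1.75]
u = -1.8125 gives p = 0.418, positive; keep [-1.8125, -1.75]

-1.8125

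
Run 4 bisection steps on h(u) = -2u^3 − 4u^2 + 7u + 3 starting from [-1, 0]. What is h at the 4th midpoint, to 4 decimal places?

0.4829

midpoint -0.5: h = -1.25 < 0 → [-0.5, 0]
midpoint -0.25: h = 1.03125 > 0 → [-0.5, -0.25]
midpoint -0.375: h = -0.082031 < 0 → [-0.375, -0.25]
midpoint -0.3125: h = 0.4829 > 0 → [-0.375, -0.3125]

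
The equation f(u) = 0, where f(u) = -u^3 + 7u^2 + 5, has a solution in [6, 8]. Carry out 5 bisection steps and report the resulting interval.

midpoint 7: f = 5 > 0 → [7, 8]
midpoint 7.5: f = -23.125 < 0 → [7, 7.5]
midpoint 7.25: f = -8.140625 < 0 → [7, 7.25]
midpoint 7.125: f = -1.3457 < 0 → [7, 7.125]
midpoint 7.0625: f = 1.8826 > 0 → [7.0625, 7.125]

[7.0625, 7.125]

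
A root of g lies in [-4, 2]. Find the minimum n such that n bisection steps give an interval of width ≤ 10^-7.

Width after n steps is 6/2^n. Need 2^n ≥ 6/10^-7 = 60000000.
2^25 = 33554432 < 60000000 ≤ 2^26 = 67108864, so n = 26.

26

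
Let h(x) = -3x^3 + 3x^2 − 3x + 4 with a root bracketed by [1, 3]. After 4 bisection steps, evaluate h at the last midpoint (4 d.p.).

0.1504

m = 2, h(m) = -14 (−); new bracket [1, 2]
m = 1.5, h(m) = -3.875 (−); new bracket [1, 1.5]
m = 1.25, h(m) = -0.921875 (−); new bracket [1, 1.25]
m = 1.125, h(m) = 0.1504 (+); new bracket [1.125, 1.25]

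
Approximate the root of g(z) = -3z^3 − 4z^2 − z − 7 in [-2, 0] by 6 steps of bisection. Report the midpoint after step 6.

m = -1, g(m) = -7 (−); new bracket [-2, -1]
m = -1.5, g(m) = -4.375 (−); new bracket [-2, -1.5]
m = -1.75, g(m) = -1.421875 (−); new bracket [-2, -1.75]
m = -1.875, g(m) = 0.5879 (+); new bracket [-1.875, -1.75]
m = -1.8125, g(m) = -0.4651 (−); new bracket [-1.875, -1.8125]
m = -1.84375, g(m) = 0.0491 (+); new bracket [-1.84375, -1.8125]

-1.84375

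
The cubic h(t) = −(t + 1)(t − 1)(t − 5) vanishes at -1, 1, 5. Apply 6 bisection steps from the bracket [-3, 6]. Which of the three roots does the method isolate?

t = 1.5 gives h = 4.375, positive; keep [1.5, 6]
t = 3.75 gives h = 16.328125, positive; keep [3.75, 6]
t = 4.875 gives h = 2.845703, positive; keep [4.875, 6]
t = 5.4375 gives h = -12.4978, negative; keep [4.875, 5.4375]
t = 5.15625 gives h = -3.998, negative; keep [4.875, 5.15625]
t = 5.015625 gives h = -0.3774, negative; keep [4.875, 5.015625]

5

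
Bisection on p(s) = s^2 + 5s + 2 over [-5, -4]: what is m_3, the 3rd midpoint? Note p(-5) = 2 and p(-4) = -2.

m = -4.5, p(m) = -0.25 (−); new bracket [-5, -4.5]
m = -4.75, p(m) = 0.8125 (+); new bracket [-4.75, -4.5]
m = -4.625, p(m) = 0.265625 (+); new bracket [-4.625, -4.5]

-4.625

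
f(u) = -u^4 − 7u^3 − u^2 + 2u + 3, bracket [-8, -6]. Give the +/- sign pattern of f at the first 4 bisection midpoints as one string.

-++-

u = -7 gives f = -60, negative; keep [-7, -6]
u = -6.5 gives f = 85.0625, positive; keep [-7, -6.5]
u = -6.75 gives f = 20.824219, positive; keep [-7, -6.75]
u = -6.875 gives f = -17.3967, negative; keep [-6.875, -6.75]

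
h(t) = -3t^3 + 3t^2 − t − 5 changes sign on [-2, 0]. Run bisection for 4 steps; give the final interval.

m = -1, h(m) = 2 (+); new bracket [-1, 0]
m = -0.5, h(m) = -3.375 (−); new bracket [-1, -0.5]
m = -0.75, h(m) = -1.296875 (−); new bracket [-1, -0.75]
m = -0.875, h(m) = 0.1816 (+); new bracket [-0.875, -0.75]

[-0.875, -0.75]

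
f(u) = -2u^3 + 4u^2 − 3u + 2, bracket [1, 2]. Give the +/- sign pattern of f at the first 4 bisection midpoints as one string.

midpoint 1.5: f = -0.25 < 0 → [1, 1.5]
midpoint 1.25: f = 0.59375 > 0 → [1.25, 1.5]
midpoint 1.375: f = 0.238281 > 0 → [1.375, 1.5]
midpoint 1.4375: f = 0.0122 > 0 → [1.4375, 1.5]

-+++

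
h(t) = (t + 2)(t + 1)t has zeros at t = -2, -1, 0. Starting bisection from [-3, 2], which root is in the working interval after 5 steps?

0

m = -0.5, h(m) = -0.375 (−); new bracket [-0.5, 2]
m = 0.75, h(m) = 3.609375 (+); new bracket [-0.5, 0.75]
m = 0.125, h(m) = 0.298828 (+); new bracket [-0.5, 0.125]
m = -0.1875, h(m) = -0.2761 (−); new bracket [-0.1875, 0.125]
m = -0.03125, h(m) = -0.0596 (−); new bracket [-0.03125, 0.125]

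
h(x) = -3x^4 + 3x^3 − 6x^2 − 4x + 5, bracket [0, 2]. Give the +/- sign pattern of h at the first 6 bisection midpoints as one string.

-+-+-+

m = 1, h(m) = -5 (−); new bracket [0, 1]
m = 0.5, h(m) = 1.6875 (+); new bracket [0.5, 1]
m = 0.75, h(m) = -1.058594 (−); new bracket [0.5, 0.75]
m = 0.625, h(m) = 0.4309 (+); new bracket [0.625, 0.75]
m = 0.6875, h(m) = -0.2813 (−); new bracket [0.625, 0.6875]
m = 0.65625, h(m) = 0.0825 (+); new bracket [0.65625, 0.6875]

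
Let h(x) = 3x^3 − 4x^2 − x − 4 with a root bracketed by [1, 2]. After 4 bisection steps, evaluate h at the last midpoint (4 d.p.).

0.8665

x = 1.5 gives h = -4.375, negative; keep [1.5, 2]
x = 1.75 gives h = -1.921875, negative; keep [1.75, 2]
x = 1.875 gives h = -0.162109, negative; keep [1.875, 2]
x = 1.9375 gives h = 0.8665, positive; keep [1.875, 1.9375]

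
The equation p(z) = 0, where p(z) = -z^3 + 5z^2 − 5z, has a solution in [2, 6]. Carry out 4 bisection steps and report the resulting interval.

[3.5, 3.75]

midpoint 4: p = -4 < 0 → [2, 4]
midpoint 3: p = 3 > 0 → [3, 4]
midpoint 3.5: p = 0.875 > 0 → [3.5, 4]
midpoint 3.75: p = -1.1719 < 0 → [3.5, 3.75]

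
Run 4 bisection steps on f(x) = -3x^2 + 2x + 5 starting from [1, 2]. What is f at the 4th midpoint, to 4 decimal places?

f(1.5) = 1.25 > 0, so the root lies in [1.5, 2]
f(1.75) = -0.6875 < 0, so the root lies in [1.5, 1.75]
f(1.625) = 0.328125 > 0, so the root lies in [1.625, 1.75]
f(1.6875) = -0.168 < 0, so the root lies in [1.625, 1.6875]

-0.1680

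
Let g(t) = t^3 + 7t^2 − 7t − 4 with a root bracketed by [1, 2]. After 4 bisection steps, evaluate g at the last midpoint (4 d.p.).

-0.7668

t = 1.5 gives g = 4.625, positive; keep [1, 1.5]
t = 1.25 gives g = 0.140625, positive; keep [1, 1.25]
t = 1.125 gives g = -1.591797, negative; keep [1.125, 1.25]
t = 1.1875 gives g = -0.7668, negative; keep [1.1875, 1.25]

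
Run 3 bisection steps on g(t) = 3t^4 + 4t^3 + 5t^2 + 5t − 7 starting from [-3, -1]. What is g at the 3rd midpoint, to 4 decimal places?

6.2617

midpoint -2: g = 19 > 0 → [-2, -1]
midpoint -1.5: g = -1.5625 < 0 → [-2, -1.5]
midpoint -1.75: g = 6.261719 > 0 → [-1.75, -1.5]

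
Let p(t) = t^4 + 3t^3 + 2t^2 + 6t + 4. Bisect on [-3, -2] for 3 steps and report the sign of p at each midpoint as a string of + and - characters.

--+

m = -2.5, p(m) = -6.3125 (−); new bracket [-3, -2.5]
m = -2.75, p(m) = -2.574219 (−); new bracket [-3, -2.75]
m = -2.875, p(m) = 0.310791 (+); new bracket [-2.875, -2.75]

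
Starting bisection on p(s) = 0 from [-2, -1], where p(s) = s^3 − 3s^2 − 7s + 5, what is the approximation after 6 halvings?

-1.953125

s = -1.5 gives p = 5.375, positive; keep [-2, -1.5]
s = -1.75 gives p = 2.703125, positive; keep [-2, -1.75]
s = -1.875 gives p = 0.986328, positive; keep [-2, -1.875]
s = -1.9375 gives p = 0.0276, positive; keep [-2, -1.9375]
s = -1.96875 gives p = -0.4775, negative; keep [-1.96875, -1.9375]
s = -1.953125 gives p = -0.2228, negative; keep [-1.953125, -1.9375]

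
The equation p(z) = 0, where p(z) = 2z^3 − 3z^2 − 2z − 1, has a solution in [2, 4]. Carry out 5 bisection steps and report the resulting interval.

[2.0625, 2.125]

midpoint 3: p = 20 > 0 → [2, 3]
midpoint 2.5: p = 6.5 > 0 → [2, 2.5]
midpoint 2.25: p = 2.09375 > 0 → [2, 2.25]
midpoint 2.125: p = 0.3945 > 0 → [2, 2.125]
midpoint 2.0625: p = -0.3394 < 0 → [2.0625, 2.125]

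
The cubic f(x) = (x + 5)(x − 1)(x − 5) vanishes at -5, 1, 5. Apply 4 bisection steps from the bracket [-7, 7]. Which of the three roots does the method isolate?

-5

midpoint 0: f = 25 > 0 → [-7, 0]
midpoint -3.5: f = 57.375 > 0 → [-7, -3.5]
midpoint -5.25: f = -16.015625 < 0 → [-5.25, -3.5]
midpoint -4.375: f = 31.4941 > 0 → [-5.25, -4.375]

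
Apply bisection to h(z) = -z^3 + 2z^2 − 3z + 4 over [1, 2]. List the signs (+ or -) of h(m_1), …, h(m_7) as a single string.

+-+--++

z = 1.5 gives h = 0.625, positive; keep [1.5, 2]
z = 1.75 gives h = -0.484375, negative; keep [1.5, 1.75]
z = 1.625 gives h = 0.115234, positive; keep [1.625, 1.75]
z = 1.6875 gives h = -0.1726, negative; keep [1.625, 1.6875]
z = 1.65625 gives h = -0.0258, negative; keep [1.625, 1.65625]
z = 1.640625 gives h = 0.0454, positive; keep [1.640625, 1.65625]
z = 1.6484375 gives h = 0.01, positive; keep [1.6484375, 1.65625]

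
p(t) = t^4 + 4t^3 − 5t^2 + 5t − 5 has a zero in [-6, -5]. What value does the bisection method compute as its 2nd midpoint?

p(-5.5) = 65.8125 > 0, so the root lies in [-5.5, -5]
p(-5.25) = 11.816406 > 0, so the root lies in [-5.25, -5]

-5.25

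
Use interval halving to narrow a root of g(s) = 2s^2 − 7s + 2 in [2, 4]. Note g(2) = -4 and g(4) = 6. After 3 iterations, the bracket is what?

[3, 3.25]

m = 3, g(m) = -1 (−); new bracket [3, 4]
m = 3.5, g(m) = 2 (+); new bracket [3, 3.5]
m = 3.25, g(m) = 0.375 (+); new bracket [3, 3.25]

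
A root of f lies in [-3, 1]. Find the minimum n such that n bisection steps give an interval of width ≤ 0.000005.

20

Width after n steps is 4/2^n. Need 2^n ≥ 4/0.000005 = 800000.
2^19 = 524288 < 800000 ≤ 2^20 = 1048576, so n = 20.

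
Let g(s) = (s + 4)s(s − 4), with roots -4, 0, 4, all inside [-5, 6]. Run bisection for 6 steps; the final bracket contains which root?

4

midpoint 0.5: g = -7.875 < 0 → [0.5, 6]
midpoint 3.25: g = -17.671875 < 0 → [3.25, 6]
midpoint 4.625: g = 24.931641 > 0 → [3.25, 4.625]
midpoint 3.9375: g = -1.9534 < 0 → [3.9375, 4.625]
midpoint 4.28125: g = 9.9715 > 0 → [3.9375, 4.28125]
midpoint 4.109375: g = 3.6449 > 0 → [3.9375, 4.109375]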